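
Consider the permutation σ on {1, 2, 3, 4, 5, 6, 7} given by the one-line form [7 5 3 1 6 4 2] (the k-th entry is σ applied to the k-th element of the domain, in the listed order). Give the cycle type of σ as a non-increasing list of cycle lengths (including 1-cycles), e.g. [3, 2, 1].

[6, 1]

The disjoint cycles are (1 7 2 5 6 4)(3), with lengths 6, 1 in non-increasing order.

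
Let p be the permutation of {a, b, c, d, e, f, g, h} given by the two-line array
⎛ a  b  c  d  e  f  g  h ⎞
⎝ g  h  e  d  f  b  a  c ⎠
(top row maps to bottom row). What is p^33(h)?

f

Tracing h → c → … returns to h after 5 steps, so h lies in a 5-cycle (b, h, c, e, f).
Since the cycle has length 5, p^33 acts on it the same as p^3 (33 mod 5 = 3).
Advancing 3 steps from h: h → c → e → f.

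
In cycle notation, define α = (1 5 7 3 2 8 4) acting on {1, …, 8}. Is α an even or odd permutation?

The cycle lengths are 7, 1.
A cycle is odd iff its length is even; α has 0 even-length cycles, so sgn(α) = (−1)^0 and α is even.

even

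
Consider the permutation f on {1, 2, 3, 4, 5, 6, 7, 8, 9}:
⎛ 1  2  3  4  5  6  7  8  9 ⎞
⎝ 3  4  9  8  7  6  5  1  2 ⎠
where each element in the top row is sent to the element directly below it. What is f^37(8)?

Tracing 8 → 1 → … returns to 8 after 6 steps, so 8 lies in a 6-cycle (1, 3, 9, 2, 4, 8).
On a 6-cycle, f^6 is the identity, so f^37 = f^1 there (37 ≡ 1 mod 6).
Stepping 1 place around the cycle: 8 → 1.

1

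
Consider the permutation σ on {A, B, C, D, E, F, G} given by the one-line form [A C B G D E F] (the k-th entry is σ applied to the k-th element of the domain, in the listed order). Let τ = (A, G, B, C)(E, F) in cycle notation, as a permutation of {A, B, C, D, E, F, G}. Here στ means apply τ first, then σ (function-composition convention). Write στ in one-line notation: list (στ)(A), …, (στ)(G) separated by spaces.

(στ)(x) = σ(τ(x)). Computing each image: σ(τ(A)) = σ(G) = F, σ(τ(B)) = σ(C) = B, σ(τ(C)) = σ(A) = A, σ(τ(D)) = σ(D) = G, σ(τ(E)) = σ(F) = E, σ(τ(F)) = σ(E) = D, σ(τ(G)) = σ(B) = C.
Hence στ = [F B A G E D C].

F B A G E D C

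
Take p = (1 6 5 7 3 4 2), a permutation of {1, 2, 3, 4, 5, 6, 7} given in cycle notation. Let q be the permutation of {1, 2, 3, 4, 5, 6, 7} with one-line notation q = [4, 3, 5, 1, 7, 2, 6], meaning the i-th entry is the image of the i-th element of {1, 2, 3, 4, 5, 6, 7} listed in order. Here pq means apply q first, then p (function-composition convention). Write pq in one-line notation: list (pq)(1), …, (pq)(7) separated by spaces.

2 4 7 6 3 1 5

(pq)(x) = p(q(x)). Computing each image: p(q(1)) = p(4) = 2, p(q(2)) = p(3) = 4, p(q(3)) = p(5) = 7, p(q(4)) = p(1) = 6, p(q(5)) = p(7) = 3, p(q(6)) = p(2) = 1, p(q(7)) = p(6) = 5.
Hence pq = [2 4 7 6 3 1 5].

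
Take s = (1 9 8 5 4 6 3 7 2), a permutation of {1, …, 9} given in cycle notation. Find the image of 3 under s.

7

3 appears in (1 9 8 5 4 6 3 7 2); the next entry (wrapping around) is 7.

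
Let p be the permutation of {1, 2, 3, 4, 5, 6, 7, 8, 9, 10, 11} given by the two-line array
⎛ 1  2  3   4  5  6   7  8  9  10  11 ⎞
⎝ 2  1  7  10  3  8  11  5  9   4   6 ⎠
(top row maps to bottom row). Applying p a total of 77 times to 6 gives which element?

11

Tracing 6 → 8 → … returns to 6 after 6 steps, so 6 lies in a 6-cycle (3 7 11 6 8 5).
Powers repeat with period 6 on this cycle, and 77 mod 6 = 5, so p^77(6) = p^5(6).
Advancing 5 steps from 6: 6 → 8 → 5 → 3 → 7 → 11.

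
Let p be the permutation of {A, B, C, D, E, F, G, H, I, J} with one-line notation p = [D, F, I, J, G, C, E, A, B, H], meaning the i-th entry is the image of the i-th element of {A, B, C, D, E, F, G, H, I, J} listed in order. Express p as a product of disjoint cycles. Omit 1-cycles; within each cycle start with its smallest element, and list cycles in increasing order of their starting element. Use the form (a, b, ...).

(A, D, J, H)(B, F, C, I)(E, G)

Start at A and follow images: A → D → J → H → A, giving the cycle (A, D, J, H).
Repeating from the next unused element and collecting all non-trivial cycles gives (A, D, J, H)(B, F, C, I)(E, G).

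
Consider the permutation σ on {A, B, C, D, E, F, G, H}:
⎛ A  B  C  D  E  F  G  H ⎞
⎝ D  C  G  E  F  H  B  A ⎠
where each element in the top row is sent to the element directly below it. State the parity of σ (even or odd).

even

In disjoint-cycle form the cycle lengths are 5, 3.
A cycle of length ℓ contributes ℓ−1 transpositions, so σ is a product of 4 + 2 = 6 transpositions — even.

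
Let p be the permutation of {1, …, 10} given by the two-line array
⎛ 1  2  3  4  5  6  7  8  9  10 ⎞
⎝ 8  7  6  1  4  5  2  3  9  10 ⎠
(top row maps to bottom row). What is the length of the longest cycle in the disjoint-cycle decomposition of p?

6

Decomposing into disjoint cycles gives (1 8 3 6 5 4)(2 7); the longest has length 6.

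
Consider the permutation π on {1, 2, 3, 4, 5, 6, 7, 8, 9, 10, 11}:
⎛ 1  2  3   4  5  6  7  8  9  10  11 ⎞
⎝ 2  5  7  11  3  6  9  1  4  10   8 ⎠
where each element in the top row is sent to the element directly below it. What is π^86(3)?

Tracing 3 → 7 → … returns to 3 after 9 steps, so 3 lies in a 9-cycle (1, 2, 5, 3, 7, 9, 4, 11, 8).
On a 9-cycle, π^9 is the identity, so π^86 = π^5 there (86 ≡ 5 mod 9).
Advancing 5 steps from 3: 3 → 7 → 9 → 4 → 11 → 8.

8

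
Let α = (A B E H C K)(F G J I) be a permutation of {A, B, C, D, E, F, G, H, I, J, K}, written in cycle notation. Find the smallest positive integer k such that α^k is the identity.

The disjoint cycles have lengths 6, 4, 1.
Since disjoint cycles commute, ord(α) = lcm(6, 4) = 12.

12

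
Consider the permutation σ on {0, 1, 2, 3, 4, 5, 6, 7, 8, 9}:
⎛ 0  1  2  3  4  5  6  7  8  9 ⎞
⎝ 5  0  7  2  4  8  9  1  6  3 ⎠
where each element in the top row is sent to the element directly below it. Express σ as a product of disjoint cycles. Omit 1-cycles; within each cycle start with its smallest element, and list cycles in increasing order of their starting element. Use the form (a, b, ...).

(0, 5, 8, 6, 9, 3, 2, 7, 1)

Iterating σ from 0 gives 0 → 5 → 8 → 6 → 9 → 3 → 2 → 7 → 1 → 0; that is the 9-cycle (0, 5, 8, 6, 9, 3, 2, 7, 1).
Repeating from the next unused element and collecting all non-trivial cycles gives (0, 5, 8, 6, 9, 3, 2, 7, 1).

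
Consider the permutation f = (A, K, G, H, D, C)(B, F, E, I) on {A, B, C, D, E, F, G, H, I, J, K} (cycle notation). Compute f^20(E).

E lies in the 4-cycle (B, F, E, I).
Since the cycle has length 4, f^20 acts on it the same as f^0 (20 mod 4 = 0).
So f^20(E) = E.

E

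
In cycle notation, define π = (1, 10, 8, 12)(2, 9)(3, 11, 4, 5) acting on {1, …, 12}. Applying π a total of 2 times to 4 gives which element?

3

4 lies in the 4-cycle (3, 11, 4, 5).
Advancing 2 steps from 4: 4 → 5 → 3.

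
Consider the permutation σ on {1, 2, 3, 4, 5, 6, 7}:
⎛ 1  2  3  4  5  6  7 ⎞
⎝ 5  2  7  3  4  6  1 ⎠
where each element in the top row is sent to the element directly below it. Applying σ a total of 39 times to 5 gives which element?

Tracing 5 → 4 → … returns to 5 after 5 steps, so 5 lies in a 5-cycle (1 5 4 3 7).
Since the cycle has length 5, σ^39 acts on it the same as σ^4 (39 mod 5 = 4).
Stepping 4 places around the cycle: 5 → 4 → 3 → 7 → 1.

1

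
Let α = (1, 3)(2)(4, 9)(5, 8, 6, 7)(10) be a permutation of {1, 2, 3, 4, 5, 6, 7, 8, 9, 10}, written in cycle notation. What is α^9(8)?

6

8 lies in the 4-cycle (5, 8, 6, 7).
Since the cycle has length 4, α^9 acts on it the same as α^1 (9 mod 4 = 1).
Stepping 1 place around the cycle: 8 → 6.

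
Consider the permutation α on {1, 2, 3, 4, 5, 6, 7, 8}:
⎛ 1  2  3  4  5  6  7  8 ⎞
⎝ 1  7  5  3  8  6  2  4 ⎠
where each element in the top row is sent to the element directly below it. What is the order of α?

Writing α as disjoint cycles, the cycle lengths are 4, 2, 1, 1.
The order is lcm(4, 2) = 4.

4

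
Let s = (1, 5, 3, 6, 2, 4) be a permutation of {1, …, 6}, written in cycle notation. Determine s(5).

3

In the cycle (1, 5, 3, 6, 2, 4), 5 is followed by 3, so s(5) = 3.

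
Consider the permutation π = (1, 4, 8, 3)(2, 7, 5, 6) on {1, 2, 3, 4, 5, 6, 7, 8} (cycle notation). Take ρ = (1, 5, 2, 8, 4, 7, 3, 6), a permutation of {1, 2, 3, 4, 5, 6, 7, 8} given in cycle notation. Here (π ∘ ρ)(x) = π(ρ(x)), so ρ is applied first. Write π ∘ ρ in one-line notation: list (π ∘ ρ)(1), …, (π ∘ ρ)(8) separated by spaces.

For each element, apply ρ then π: 1 → 5 → 6; 2 → 8 → 3; 3 → 6 → 2; 4 → 7 → 5; 5 → 2 → 7; 6 → 1 → 4; 7 → 3 → 1; 8 → 4 → 8.
So π ∘ ρ in one-line form is 6 3 2 5 7 4 1 8.

6 3 2 5 7 4 1 8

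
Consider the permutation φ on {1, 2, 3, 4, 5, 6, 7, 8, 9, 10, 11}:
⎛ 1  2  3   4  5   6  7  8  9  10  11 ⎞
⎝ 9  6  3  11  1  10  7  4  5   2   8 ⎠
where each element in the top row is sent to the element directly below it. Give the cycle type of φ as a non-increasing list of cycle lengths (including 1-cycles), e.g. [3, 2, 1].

The disjoint cycles are (1, 9, 5)(2, 6, 10)(3)(4, 11, 8)(7), with lengths 3, 3, 3, 1, 1 in non-increasing order.

[3, 3, 3, 1, 1]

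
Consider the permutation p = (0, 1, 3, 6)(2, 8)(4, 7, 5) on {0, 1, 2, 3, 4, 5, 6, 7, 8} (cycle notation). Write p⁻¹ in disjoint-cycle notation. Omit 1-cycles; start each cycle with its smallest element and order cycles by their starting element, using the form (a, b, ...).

Inverting a permutation written in cycle notation just reverses the order within every cycle.
After reversing and putting each cycle's least element first, p⁻¹ = (0, 6, 3, 1)(2, 8)(4, 5, 7).

(0, 6, 3, 1)(2, 8)(4, 5, 7)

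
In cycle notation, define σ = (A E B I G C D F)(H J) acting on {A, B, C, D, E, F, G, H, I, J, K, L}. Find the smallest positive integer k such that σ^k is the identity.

8

The disjoint cycles have lengths 8, 2, 1, 1.
The order of σ is the least common multiple of its cycle lengths: lcm(8, 2) = 8.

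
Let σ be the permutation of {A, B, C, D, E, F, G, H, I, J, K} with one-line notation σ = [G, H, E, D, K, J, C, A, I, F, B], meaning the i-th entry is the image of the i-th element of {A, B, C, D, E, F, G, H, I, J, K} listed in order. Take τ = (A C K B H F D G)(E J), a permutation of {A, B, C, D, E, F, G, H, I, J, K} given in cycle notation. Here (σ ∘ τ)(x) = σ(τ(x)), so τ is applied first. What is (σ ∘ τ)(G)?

G

(σ ∘ τ)(G) = σ(τ(G)). τ(G) = A, then σ(A) = G. So (σ ∘ τ)(G) = G.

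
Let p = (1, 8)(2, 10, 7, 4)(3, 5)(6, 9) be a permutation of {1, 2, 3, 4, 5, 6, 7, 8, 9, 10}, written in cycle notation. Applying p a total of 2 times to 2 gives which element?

2 lies in the 4-cycle (2, 10, 7, 4).
Stepping 2 places around the cycle: 2 → 10 → 7.

7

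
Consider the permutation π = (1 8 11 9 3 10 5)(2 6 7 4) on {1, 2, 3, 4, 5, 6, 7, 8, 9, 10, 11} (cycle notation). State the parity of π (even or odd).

odd

The cycle lengths are 7, 4.
A cycle is odd iff its length is even; π has 1 even-length cycle, so sgn(π) = (−1)^1 and π is odd.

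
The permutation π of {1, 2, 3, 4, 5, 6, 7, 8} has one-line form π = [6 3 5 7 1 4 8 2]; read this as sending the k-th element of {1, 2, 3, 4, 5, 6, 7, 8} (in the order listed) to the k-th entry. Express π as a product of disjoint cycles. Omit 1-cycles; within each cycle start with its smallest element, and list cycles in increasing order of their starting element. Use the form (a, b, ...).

(1, 6, 4, 7, 8, 2, 3, 5)

From 1: 1 → 6 → 4 → 7 → 8 → 2 → 3 → 5 → 1, closing the cycle (1, 6, 4, 7, 8, 2, 3, 5).
Continuing from each remaining unvisited element yields (1, 6, 4, 7, 8, 2, 3, 5).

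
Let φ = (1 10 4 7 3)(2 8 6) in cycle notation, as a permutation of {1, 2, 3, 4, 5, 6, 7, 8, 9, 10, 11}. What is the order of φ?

15

The cycle type of φ is (5, 3, 1, 1, 1).
Since disjoint cycles commute, ord(φ) = lcm(5, 3) = 15.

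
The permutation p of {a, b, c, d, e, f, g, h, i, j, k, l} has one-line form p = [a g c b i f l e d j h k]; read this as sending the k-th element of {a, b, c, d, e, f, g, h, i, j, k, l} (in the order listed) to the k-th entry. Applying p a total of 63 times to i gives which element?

Tracing i → d → … returns to i after 8 steps, so i lies in an 8-cycle (b, g, l, k, h, e, i, d).
On an 8-cycle, p^8 is the identity, so p^63 = p^7 there (63 ≡ 7 mod 8).
Advancing 7 steps from i: i → d → b → g → l → k → h → e.

e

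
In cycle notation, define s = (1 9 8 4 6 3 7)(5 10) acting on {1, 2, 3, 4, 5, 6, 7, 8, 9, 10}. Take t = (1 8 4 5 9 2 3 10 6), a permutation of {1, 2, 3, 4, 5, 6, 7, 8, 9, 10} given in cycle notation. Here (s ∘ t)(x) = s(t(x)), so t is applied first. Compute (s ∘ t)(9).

2

First apply t: t(9) = 2, then s(2) = 2. Thus (s ∘ t)(9) = 2.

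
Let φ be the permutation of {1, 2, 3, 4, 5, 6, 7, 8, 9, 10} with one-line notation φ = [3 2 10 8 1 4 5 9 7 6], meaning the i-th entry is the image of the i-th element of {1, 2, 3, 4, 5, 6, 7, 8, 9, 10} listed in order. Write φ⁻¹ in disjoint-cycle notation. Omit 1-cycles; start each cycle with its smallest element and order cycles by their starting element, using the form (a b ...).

The cycle decomposition of φ is (1 3 10 6 4 8 9 7 5).
The inverse reverses every cycle; in canonical form, φ⁻¹ = (1 5 7 9 8 4 6 10 3).

(1 5 7 9 8 4 6 10 3)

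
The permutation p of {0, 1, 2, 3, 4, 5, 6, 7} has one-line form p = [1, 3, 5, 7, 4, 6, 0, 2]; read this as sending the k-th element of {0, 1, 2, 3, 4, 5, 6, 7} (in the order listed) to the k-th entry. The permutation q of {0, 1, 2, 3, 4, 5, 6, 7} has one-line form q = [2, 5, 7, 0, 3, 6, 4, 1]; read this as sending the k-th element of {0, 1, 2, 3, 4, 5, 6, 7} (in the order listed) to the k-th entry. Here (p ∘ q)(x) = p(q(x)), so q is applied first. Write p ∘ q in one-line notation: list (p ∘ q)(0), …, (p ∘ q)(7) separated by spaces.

5 6 2 1 7 0 4 3

(p ∘ q)(x) = p(q(x)). Computing each image: p(q(0)) = p(2) = 5, p(q(1)) = p(5) = 6, p(q(2)) = p(7) = 2, p(q(3)) = p(0) = 1, p(q(4)) = p(3) = 7, p(q(5)) = p(6) = 0, p(q(6)) = p(4) = 4, p(q(7)) = p(1) = 3.
Hence p ∘ q = [5 6 2 1 7 0 4 3].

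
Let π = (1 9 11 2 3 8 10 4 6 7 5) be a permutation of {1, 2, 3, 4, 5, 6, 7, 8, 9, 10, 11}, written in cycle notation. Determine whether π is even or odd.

even

The cycle lengths are 11.
A cycle is odd iff its length is even; π has 0 even-length cycles, so sgn(π) = (−1)^0 and π is even.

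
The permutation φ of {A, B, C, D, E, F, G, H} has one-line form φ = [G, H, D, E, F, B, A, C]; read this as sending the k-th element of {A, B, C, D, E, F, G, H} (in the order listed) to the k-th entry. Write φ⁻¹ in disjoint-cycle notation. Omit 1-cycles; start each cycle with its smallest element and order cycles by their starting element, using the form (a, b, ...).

First write φ in disjoint cycles: (A, G)(B, H, C, D, E, F).
The inverse reverses every cycle; in canonical form, φ⁻¹ = (A, G)(B, F, E, D, C, H).

(A, G)(B, F, E, D, C, H)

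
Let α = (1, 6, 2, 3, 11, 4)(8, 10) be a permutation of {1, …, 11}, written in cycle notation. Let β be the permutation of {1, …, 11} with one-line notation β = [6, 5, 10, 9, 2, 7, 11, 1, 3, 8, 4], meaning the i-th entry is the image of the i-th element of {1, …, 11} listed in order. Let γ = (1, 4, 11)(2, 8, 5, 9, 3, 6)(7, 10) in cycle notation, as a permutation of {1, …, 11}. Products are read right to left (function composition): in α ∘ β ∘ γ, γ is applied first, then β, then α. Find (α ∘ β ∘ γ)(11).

2

Chase 11: γ(11) = 1; β(1) = 6; α(6) = 2. Hence (α ∘ β ∘ γ)(11) = 2.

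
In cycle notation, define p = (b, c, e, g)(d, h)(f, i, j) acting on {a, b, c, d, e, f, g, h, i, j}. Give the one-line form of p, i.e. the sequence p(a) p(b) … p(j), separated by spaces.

Reading each image from the cycles: a↦a, b↦c, c↦e, d↦h, e↦g, f↦i, g↦b, h↦d, i↦j, j↦f.
So the one-line form is a c e h g i b d j f.

a c e h g i b d j f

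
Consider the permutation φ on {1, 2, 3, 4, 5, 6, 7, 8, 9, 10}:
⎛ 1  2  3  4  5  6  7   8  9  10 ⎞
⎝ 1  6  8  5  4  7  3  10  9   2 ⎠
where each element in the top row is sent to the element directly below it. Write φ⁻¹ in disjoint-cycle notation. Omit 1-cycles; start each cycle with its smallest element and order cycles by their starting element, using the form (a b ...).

First write φ in disjoint cycles: (2 6 7 3 8 10)(4 5).
Reversing each cycle (and rotating so the smallest element leads) gives φ⁻¹ = (2 10 8 3 7 6)(4 5).

(2 10 8 3 7 6)(4 5)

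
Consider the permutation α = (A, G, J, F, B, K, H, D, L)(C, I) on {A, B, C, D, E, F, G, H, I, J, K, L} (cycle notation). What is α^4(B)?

B lies in the 9-cycle (A, G, J, F, B, K, H, D, L).
Stepping 4 places around the cycle: B → K → H → D → L.

L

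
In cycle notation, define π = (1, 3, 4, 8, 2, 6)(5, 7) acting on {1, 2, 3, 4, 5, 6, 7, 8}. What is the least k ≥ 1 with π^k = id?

The disjoint cycles have lengths 6, 2.
The order of π is the least common multiple of its cycle lengths: lcm(6, 2) = 6.

6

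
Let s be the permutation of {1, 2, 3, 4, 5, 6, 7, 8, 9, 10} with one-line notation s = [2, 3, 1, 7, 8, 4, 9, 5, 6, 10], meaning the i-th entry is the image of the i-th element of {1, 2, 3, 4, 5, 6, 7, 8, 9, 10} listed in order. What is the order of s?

The disjoint-cycle form of s has cycle lengths 4, 3, 2, 1.
The order of s is the least common multiple of its cycle lengths: lcm(4, 3, 2) = 12.

12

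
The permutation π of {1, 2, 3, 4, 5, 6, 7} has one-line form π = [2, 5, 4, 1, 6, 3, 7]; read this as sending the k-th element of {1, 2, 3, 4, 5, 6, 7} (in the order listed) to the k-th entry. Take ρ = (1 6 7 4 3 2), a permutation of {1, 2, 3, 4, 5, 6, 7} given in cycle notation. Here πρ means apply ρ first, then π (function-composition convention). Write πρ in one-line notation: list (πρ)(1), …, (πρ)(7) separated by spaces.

3 2 5 4 6 7 1

For each element, apply ρ then π: 1 → 6 → 3; 2 → 1 → 2; 3 → 2 → 5; 4 → 3 → 4; 5 → 5 → 6; 6 → 7 → 7; 7 → 4 → 1.
Collecting the images, πρ = [3 2 5 4 6 7 1].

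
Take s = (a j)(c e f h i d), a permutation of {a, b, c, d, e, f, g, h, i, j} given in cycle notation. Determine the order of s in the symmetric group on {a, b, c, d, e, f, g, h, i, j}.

The disjoint cycles have lengths 6, 2, 1, 1.
Since disjoint cycles commute, ord(s) = lcm(6, 2) = 6.

6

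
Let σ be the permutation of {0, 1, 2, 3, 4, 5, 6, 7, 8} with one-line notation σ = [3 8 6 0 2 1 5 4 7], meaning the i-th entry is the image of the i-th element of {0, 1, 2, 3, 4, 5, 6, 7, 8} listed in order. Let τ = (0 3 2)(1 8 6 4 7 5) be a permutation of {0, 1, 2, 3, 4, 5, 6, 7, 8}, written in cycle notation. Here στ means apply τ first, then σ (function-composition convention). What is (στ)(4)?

4

First apply τ: τ(4) = 7, then σ(7) = 4. Thus (στ)(4) = 4.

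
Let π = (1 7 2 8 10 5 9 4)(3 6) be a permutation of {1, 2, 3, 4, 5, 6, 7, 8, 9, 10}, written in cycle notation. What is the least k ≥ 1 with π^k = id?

The disjoint cycles have lengths 8, 2.
Since disjoint cycles commute, ord(π) = lcm(8, 2) = 8.

8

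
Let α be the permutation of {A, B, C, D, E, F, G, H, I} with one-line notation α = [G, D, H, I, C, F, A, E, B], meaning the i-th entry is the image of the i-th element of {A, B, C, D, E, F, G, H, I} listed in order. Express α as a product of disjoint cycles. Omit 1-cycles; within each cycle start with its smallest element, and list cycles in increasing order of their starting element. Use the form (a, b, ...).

Start at A and follow images: A → G → A, giving the cycle (A, G).
Repeating from the next unused element and collecting all non-trivial cycles gives (A, G)(B, D, I)(C, H, E).

(A, G)(B, D, I)(C, H, E)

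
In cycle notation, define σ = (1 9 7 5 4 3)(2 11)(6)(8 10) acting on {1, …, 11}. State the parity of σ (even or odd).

The cycle lengths are 6, 2, 2, 1.
A cycle of length ℓ contributes ℓ−1 transpositions, so σ is a product of 5 + 1 + 1 = 7 transpositions — odd.

odd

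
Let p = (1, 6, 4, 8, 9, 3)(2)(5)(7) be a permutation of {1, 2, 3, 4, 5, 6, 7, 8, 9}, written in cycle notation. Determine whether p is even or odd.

The cycle lengths are 6, 1, 1, 1.
A cycle is odd iff its length is even; p has 1 even-length cycle, so sgn(p) = (−1)^1 and p is odd.

odd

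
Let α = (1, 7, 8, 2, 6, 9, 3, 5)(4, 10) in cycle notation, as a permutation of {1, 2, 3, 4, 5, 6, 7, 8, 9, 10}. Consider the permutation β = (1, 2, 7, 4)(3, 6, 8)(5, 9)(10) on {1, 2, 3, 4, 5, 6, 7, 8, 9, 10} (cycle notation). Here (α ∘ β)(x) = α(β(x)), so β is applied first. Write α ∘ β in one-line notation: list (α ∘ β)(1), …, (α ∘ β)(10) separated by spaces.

(α ∘ β)(x) = α(β(x)). Computing each image: α(β(1)) = α(2) = 6, α(β(2)) = α(7) = 8, α(β(3)) = α(6) = 9, α(β(4)) = α(1) = 7, α(β(5)) = α(9) = 3, α(β(6)) = α(8) = 2, α(β(7)) = α(4) = 10, α(β(8)) = α(3) = 5, α(β(9)) = α(5) = 1, α(β(10)) = α(10) = 4.
Hence α ∘ β = [6 8 9 7 3 2 10 5 1 4].

6 8 9 7 3 2 10 5 1 4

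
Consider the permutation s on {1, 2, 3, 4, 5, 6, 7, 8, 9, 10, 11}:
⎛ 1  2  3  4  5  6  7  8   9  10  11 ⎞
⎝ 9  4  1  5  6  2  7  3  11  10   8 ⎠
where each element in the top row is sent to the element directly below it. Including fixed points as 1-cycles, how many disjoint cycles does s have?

4

The cycle decomposition is (1, 9, 11, 8, 3)(2, 4, 5, 6)(7)(10), which has 4 cycles (counting 1-cycles).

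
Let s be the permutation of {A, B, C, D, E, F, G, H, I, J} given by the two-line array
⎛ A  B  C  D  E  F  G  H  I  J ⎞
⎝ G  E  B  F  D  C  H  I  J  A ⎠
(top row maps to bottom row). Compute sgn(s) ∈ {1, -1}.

In disjoint-cycle form the cycle lengths are 5, 5.
A cycle of length ℓ contributes ℓ−1 transpositions, so s is a product of 4 + 4 = 8 transpositions — even.

1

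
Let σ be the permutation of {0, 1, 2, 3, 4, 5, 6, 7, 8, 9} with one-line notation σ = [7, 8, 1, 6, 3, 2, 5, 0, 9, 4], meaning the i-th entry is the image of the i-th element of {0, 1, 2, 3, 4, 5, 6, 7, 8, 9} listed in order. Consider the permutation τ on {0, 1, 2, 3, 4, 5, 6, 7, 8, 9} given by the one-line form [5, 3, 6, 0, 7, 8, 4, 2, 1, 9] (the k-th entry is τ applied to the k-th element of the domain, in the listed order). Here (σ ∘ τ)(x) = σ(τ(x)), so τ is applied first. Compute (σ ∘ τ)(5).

9

First apply τ: τ(5) = 8, then σ(8) = 9. Thus (σ ∘ τ)(5) = 9.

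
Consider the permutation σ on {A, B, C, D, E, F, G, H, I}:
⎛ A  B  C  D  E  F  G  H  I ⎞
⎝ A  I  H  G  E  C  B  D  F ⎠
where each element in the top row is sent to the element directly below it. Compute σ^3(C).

G

Tracing C → H → … returns to C after 7 steps, so C lies in a 7-cycle (B, I, F, C, H, D, G).
Advancing 3 steps from C: C → H → D → G.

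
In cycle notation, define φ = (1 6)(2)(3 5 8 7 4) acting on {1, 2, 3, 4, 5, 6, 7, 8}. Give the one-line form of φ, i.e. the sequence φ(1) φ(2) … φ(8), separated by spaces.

6 2 5 3 8 1 4 7

Each element maps to the next entry in its cycle (wrapping to the front): 1↦6, 2↦2, 3↦5, 4↦3, 5↦8, 6↦1, 7↦4, 8↦7.
So the one-line form is 6 2 5 3 8 1 4 7.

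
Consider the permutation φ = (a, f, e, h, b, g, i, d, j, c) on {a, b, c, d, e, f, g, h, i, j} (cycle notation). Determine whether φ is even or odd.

The cycle lengths are 10.
A cycle is odd iff its length is even; φ has 1 even-length cycle, so sgn(φ) = (−1)^1 and φ is odd.

odd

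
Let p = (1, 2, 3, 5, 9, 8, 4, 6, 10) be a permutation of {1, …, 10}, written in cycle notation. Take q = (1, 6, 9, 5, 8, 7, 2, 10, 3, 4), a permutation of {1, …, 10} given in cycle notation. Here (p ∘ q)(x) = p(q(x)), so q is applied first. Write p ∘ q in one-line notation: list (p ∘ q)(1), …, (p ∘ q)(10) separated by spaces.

10 1 6 2 4 8 3 7 9 5

(p ∘ q)(x) = p(q(x)). Computing each image: p(q(1)) = p(6) = 10, p(q(2)) = p(10) = 1, p(q(3)) = p(4) = 6, p(q(4)) = p(1) = 2, p(q(5)) = p(8) = 4, p(q(6)) = p(9) = 8, p(q(7)) = p(2) = 3, p(q(8)) = p(7) = 7, p(q(9)) = p(5) = 9, p(q(10)) = p(3) = 5.
Hence p ∘ q = [10 1 6 2 4 8 3 7 9 5].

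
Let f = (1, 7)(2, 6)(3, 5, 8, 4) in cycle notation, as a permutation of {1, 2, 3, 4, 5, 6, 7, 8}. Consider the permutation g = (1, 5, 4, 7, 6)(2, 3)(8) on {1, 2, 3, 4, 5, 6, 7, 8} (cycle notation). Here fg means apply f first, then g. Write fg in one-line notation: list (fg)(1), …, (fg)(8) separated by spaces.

(fg)(x) = g(f(x)). Computing each image: g(f(1)) = g(7) = 6, g(f(2)) = g(6) = 1, g(f(3)) = g(5) = 4, g(f(4)) = g(3) = 2, g(f(5)) = g(8) = 8, g(f(6)) = g(2) = 3, g(f(7)) = g(1) = 5, g(f(8)) = g(4) = 7.
Hence fg = [6 1 4 2 8 3 5 7].

6 1 4 2 8 3 5 7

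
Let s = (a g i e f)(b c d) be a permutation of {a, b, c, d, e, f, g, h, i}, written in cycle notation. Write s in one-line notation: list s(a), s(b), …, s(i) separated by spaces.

Each element maps to the next entry in its cycle (wrapping to the front): a↦g, b↦c, c↦d, d↦b, e↦f, f↦a, g↦i, h↦h, i↦e.
So the one-line form is g c d b f a i h e.

g c d b f a i h e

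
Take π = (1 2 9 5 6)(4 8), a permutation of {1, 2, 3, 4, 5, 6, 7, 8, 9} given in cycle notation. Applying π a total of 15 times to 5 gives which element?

5

5 lies in the 5-cycle (1 2 9 5 6).
Since the cycle has length 5, π^15 acts on it the same as π^0 (15 mod 5 = 0).
So π^15(5) = 5.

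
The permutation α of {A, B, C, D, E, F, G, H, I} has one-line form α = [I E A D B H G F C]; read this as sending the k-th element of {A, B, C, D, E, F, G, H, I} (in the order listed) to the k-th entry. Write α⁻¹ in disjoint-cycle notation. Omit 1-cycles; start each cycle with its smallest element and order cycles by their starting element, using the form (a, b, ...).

The cycle decomposition of α is (A, I, C)(B, E)(F, H).
Reversing each cycle (and rotating so the smallest element leads) gives α⁻¹ = (A, C, I)(B, E)(F, H).

(A, C, I)(B, E)(F, H)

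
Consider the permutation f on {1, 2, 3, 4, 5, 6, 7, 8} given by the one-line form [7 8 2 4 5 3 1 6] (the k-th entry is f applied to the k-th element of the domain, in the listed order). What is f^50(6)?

Tracing 6 → 3 → … returns to 6 after 4 steps, so 6 lies in a 4-cycle (2, 8, 6, 3).
Since the cycle has length 4, f^50 acts on it the same as f^2 (50 mod 4 = 2).
Advancing 2 steps from 6: 6 → 3 → 2.

2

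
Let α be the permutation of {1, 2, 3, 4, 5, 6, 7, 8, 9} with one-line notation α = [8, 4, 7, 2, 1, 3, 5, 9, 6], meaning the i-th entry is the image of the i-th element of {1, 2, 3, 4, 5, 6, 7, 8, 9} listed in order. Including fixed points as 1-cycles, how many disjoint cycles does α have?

2

The cycle decomposition is (1, 8, 9, 6, 3, 7, 5)(2, 4), which has 2 cycles (counting 1-cycles).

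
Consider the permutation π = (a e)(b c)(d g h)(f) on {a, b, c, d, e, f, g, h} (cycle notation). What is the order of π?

6

The cycle type of π is (3, 2, 2, 1).
Since disjoint cycles commute, ord(π) = lcm(3, 2, 2) = 6.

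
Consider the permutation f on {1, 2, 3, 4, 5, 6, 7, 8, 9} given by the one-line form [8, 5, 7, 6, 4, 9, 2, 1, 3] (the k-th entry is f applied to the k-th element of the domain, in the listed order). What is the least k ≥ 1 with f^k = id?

14

The disjoint-cycle form of f has cycle lengths 7, 2.
The order is lcm(7, 2) = 14.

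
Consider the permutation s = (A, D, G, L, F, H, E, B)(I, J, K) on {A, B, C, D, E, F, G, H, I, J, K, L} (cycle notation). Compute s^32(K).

K lies in the 3-cycle (I, J, K).
Since the cycle has length 3, s^32 acts on it the same as s^2 (32 mod 3 = 2).
Stepping 2 places around the cycle: K → I → J.

J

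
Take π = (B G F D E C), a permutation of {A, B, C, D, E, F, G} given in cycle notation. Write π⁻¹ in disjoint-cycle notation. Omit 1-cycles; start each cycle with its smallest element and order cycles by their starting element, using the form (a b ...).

If π sends a → b within a cycle, π⁻¹ sends b → a; equivalently, reverse each cycle.
Reversing each cycle of π and rotating so the smallest element leads gives (B C E D F G).

(B C E D F G)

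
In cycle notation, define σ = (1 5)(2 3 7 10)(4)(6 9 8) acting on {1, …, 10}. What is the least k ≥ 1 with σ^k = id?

The cycle type of σ is (4, 3, 2, 1).
Since disjoint cycles commute, ord(σ) = lcm(4, 3, 2) = 12.

12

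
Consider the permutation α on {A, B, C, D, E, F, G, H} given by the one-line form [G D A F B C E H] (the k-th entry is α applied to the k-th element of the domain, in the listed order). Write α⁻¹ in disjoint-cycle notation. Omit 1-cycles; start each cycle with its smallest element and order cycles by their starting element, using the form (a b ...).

(A C F D B E G)

The cycle decomposition of α is (A G E B D F C).
The inverse reverses every cycle; in canonical form, α⁻¹ = (A C F D B E G).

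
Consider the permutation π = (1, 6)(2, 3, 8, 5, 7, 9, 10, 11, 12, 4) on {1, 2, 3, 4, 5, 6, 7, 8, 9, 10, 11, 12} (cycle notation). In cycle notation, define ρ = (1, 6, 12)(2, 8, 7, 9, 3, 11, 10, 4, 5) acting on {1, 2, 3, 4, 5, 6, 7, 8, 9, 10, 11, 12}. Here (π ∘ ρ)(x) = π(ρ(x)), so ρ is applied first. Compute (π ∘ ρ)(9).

8

ρ(9) = 3, then π(3) = 8; composing gives (π ∘ ρ)(9) = 8.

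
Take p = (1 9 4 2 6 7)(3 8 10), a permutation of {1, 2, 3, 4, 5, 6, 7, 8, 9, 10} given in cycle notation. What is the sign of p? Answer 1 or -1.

-1

The cycle lengths are 6, 3, 1.
A cycle of length ℓ contributes ℓ−1 transpositions, so p is a product of 5 + 2 = 7 transpositions — odd.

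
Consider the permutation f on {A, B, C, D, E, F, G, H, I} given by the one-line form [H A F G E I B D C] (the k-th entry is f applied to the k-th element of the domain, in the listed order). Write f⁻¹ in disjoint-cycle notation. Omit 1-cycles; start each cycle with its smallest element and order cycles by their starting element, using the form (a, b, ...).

(A, B, G, D, H)(C, I, F)

The cycle decomposition of f is (A, H, D, G, B)(C, F, I).
The inverse reverses every cycle; in canonical form, f⁻¹ = (A, B, G, D, H)(C, I, F).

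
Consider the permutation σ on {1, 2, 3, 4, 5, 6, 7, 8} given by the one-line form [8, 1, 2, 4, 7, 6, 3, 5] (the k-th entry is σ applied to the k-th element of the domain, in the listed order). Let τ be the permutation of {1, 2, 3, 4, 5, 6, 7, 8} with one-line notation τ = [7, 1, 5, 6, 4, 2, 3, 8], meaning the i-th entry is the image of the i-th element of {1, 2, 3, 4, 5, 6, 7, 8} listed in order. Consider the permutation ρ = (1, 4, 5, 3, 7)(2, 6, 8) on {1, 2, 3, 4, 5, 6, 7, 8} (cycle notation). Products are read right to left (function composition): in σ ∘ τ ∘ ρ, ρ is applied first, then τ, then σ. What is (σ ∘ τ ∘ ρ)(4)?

Apply the permutations in order: ρ(4) = 5, then τ(5) = 4, then σ(4) = 4. So (σ ∘ τ ∘ ρ)(4) = 4.

4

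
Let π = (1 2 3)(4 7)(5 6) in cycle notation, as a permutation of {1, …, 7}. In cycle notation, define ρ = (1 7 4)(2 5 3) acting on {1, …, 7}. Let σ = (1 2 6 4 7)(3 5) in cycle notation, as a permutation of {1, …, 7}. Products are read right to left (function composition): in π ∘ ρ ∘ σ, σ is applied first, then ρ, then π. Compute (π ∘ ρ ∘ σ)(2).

Chase 2: σ(2) = 6; ρ(6) = 6; π(6) = 5. Hence (π ∘ ρ ∘ σ)(2) = 5.

5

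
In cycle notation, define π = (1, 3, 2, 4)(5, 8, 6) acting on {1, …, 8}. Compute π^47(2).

2 lies in the 4-cycle (1, 3, 2, 4).
Since the cycle has length 4, π^47 acts on it the same as π^3 (47 mod 4 = 3).
Advancing 3 steps from 2: 2 → 4 → 1 → 3.

3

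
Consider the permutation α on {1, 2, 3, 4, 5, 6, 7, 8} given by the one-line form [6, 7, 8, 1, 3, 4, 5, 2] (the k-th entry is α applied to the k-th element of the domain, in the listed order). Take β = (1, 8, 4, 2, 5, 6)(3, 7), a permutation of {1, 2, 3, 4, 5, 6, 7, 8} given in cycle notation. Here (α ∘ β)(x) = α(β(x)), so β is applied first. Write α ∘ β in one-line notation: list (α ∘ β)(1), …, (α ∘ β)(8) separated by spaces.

For each element, apply β then α: 1 → 8 → 2; 2 → 5 → 3; 3 → 7 → 5; 4 → 2 → 7; 5 → 6 → 4; 6 → 1 → 6; 7 → 3 → 8; 8 → 4 → 1.
Collecting the images, α ∘ β = [2 3 5 7 4 6 8 1].

2 3 5 7 4 6 8 1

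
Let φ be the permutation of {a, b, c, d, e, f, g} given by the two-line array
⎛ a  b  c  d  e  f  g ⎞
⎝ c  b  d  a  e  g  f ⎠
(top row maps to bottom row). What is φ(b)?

The entry below b in the array is b, so φ(b) = b.

b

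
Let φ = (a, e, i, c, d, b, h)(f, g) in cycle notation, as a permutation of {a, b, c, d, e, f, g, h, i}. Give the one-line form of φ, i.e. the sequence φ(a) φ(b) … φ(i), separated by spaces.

e h d b i g f a c

Each element maps to the next entry in its cycle (wrapping to the front): a↦e, b↦h, c↦d, d↦b, e↦i, f↦g, g↦f, h↦a, i↦c.
So the one-line form is e h d b i g f a c.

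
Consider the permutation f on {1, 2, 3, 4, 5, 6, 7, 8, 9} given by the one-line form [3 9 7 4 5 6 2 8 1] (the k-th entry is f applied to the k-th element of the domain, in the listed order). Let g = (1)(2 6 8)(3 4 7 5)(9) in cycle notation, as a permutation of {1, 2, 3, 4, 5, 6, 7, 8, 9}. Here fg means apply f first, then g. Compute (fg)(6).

(fg)(6) = g(f(6)). f(6) = 6, then g(6) = 8. So (fg)(6) = 8.

8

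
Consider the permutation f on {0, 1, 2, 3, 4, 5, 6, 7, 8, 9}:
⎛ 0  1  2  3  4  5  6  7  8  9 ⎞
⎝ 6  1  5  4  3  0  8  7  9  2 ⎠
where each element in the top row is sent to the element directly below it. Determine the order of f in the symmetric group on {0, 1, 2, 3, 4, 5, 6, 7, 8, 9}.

Writing f as disjoint cycles, the cycle lengths are 6, 2, 1, 1.
The order of f is the least common multiple of its cycle lengths: lcm(6, 2) = 6.

6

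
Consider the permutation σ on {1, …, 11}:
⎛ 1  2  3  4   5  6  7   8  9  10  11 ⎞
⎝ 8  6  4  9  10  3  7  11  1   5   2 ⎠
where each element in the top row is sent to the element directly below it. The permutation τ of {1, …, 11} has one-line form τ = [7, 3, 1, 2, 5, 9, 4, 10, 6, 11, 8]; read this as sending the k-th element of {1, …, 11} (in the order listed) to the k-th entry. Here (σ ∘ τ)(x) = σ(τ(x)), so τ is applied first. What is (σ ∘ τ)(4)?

First apply τ: τ(4) = 2, then σ(2) = 6. Thus (σ ∘ τ)(4) = 6.

6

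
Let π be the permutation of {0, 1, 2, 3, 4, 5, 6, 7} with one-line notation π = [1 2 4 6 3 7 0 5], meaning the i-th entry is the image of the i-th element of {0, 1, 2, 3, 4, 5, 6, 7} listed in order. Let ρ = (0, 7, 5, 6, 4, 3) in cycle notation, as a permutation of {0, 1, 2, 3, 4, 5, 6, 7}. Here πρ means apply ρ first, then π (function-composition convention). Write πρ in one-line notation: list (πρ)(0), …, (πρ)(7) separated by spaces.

(πρ)(x) = π(ρ(x)). Computing each image: π(ρ(0)) = π(7) = 5, π(ρ(1)) = π(1) = 2, π(ρ(2)) = π(2) = 4, π(ρ(3)) = π(0) = 1, π(ρ(4)) = π(3) = 6, π(ρ(5)) = π(6) = 0, π(ρ(6)) = π(4) = 3, π(ρ(7)) = π(5) = 7.
Hence πρ = [5 2 4 1 6 0 3 7].

5 2 4 1 6 0 3 7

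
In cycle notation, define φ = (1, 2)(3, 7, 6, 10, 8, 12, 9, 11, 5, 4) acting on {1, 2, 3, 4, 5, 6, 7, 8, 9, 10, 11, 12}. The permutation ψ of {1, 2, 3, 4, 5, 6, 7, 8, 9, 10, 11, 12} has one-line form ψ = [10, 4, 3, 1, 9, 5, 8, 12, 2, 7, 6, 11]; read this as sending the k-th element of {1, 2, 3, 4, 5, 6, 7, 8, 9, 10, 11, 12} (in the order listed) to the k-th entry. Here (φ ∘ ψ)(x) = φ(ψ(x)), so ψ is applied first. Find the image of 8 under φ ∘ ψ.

9

(φ ∘ ψ)(8) = φ(ψ(8)). ψ(8) = 12, then φ(12) = 9. So (φ ∘ ψ)(8) = 9.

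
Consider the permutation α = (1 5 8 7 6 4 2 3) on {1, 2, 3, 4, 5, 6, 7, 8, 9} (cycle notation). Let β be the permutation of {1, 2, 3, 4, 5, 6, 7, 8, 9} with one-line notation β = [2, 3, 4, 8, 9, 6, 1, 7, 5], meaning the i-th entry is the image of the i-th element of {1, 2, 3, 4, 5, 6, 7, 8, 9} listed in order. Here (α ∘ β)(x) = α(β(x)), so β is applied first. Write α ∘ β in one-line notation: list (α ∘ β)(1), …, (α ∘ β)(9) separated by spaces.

(α ∘ β)(x) = α(β(x)). Computing each image: α(β(1)) = α(2) = 3, α(β(2)) = α(3) = 1, α(β(3)) = α(4) = 2, α(β(4)) = α(8) = 7, α(β(5)) = α(9) = 9, α(β(6)) = α(6) = 4, α(β(7)) = α(1) = 5, α(β(8)) = α(7) = 6, α(β(9)) = α(5) = 8.
Hence α ∘ β = [3 1 2 7 9 4 5 6 8].

3 1 2 7 9 4 5 6 8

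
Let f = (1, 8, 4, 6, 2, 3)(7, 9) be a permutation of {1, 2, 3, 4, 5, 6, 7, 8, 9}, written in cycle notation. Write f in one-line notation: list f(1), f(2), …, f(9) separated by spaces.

Each element maps to the next entry in its cycle (wrapping to the front): 1↦8, 2↦3, 3↦1, 4↦6, 5↦5, 6↦2, 7↦9, 8↦4, 9↦7.
So the one-line form is 8 3 1 6 5 2 9 4 7.

8 3 1 6 5 2 9 4 7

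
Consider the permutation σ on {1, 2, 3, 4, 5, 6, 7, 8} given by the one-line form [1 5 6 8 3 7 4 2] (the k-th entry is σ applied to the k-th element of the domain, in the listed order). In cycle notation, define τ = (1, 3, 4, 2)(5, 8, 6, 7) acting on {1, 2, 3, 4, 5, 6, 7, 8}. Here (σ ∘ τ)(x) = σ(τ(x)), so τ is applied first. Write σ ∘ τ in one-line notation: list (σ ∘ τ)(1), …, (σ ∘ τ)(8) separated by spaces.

6 1 8 5 2 4 3 7

Chase each element through τ then σ: 1 → 3 → 6; 2 → 1 → 1; 3 → 4 → 8; 4 → 2 → 5; 5 → 8 → 2; 6 → 7 → 4; 7 → 5 → 3; 8 → 6 → 7.
So σ ∘ τ in one-line form is 6 1 8 5 2 4 3 7.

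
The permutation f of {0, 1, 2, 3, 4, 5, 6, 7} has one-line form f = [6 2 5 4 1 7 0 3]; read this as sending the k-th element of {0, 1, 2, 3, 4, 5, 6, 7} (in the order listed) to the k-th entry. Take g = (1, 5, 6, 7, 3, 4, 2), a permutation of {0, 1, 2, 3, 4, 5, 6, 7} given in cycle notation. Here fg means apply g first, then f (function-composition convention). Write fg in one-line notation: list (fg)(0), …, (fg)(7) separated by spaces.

(fg)(x) = f(g(x)). Computing each image: f(g(0)) = f(0) = 6, f(g(1)) = f(5) = 7, f(g(2)) = f(1) = 2, f(g(3)) = f(4) = 1, f(g(4)) = f(2) = 5, f(g(5)) = f(6) = 0, f(g(6)) = f(7) = 3, f(g(7)) = f(3) = 4.
Hence fg = [6 7 2 1 5 0 3 4].

6 7 2 1 5 0 3 4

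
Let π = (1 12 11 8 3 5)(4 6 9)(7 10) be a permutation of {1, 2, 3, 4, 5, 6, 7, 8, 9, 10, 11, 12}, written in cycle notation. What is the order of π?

6

The disjoint cycles have lengths 6, 3, 2, 1.
The order of π is the least common multiple of its cycle lengths: lcm(6, 3, 2) = 6.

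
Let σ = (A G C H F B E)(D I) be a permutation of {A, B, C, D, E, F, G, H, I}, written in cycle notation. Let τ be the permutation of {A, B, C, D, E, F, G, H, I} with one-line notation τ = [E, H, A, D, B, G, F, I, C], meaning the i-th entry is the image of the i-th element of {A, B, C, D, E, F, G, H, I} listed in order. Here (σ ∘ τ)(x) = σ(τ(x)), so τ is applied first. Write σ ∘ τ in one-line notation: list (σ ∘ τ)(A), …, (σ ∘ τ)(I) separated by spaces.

A F G I E C B D H

(σ ∘ τ)(x) = σ(τ(x)). Computing each image: σ(τ(A)) = σ(E) = A, σ(τ(B)) = σ(H) = F, σ(τ(C)) = σ(A) = G, σ(τ(D)) = σ(D) = I, σ(τ(E)) = σ(B) = E, σ(τ(F)) = σ(G) = C, σ(τ(G)) = σ(F) = B, σ(τ(H)) = σ(I) = D, σ(τ(I)) = σ(C) = H.
Hence σ ∘ τ = [A F G I E C B D H].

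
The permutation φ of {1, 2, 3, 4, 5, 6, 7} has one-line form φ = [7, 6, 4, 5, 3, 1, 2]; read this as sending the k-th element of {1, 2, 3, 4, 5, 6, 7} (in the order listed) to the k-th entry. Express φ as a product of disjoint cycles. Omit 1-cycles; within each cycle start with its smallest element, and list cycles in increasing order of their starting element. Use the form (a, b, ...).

From 1: 1 → 7 → 2 → 6 → 1, closing the cycle (1, 7, 2, 6).
Continuing from each remaining unvisited element yields (1, 7, 2, 6)(3, 4, 5).

(1, 7, 2, 6)(3, 4, 5)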